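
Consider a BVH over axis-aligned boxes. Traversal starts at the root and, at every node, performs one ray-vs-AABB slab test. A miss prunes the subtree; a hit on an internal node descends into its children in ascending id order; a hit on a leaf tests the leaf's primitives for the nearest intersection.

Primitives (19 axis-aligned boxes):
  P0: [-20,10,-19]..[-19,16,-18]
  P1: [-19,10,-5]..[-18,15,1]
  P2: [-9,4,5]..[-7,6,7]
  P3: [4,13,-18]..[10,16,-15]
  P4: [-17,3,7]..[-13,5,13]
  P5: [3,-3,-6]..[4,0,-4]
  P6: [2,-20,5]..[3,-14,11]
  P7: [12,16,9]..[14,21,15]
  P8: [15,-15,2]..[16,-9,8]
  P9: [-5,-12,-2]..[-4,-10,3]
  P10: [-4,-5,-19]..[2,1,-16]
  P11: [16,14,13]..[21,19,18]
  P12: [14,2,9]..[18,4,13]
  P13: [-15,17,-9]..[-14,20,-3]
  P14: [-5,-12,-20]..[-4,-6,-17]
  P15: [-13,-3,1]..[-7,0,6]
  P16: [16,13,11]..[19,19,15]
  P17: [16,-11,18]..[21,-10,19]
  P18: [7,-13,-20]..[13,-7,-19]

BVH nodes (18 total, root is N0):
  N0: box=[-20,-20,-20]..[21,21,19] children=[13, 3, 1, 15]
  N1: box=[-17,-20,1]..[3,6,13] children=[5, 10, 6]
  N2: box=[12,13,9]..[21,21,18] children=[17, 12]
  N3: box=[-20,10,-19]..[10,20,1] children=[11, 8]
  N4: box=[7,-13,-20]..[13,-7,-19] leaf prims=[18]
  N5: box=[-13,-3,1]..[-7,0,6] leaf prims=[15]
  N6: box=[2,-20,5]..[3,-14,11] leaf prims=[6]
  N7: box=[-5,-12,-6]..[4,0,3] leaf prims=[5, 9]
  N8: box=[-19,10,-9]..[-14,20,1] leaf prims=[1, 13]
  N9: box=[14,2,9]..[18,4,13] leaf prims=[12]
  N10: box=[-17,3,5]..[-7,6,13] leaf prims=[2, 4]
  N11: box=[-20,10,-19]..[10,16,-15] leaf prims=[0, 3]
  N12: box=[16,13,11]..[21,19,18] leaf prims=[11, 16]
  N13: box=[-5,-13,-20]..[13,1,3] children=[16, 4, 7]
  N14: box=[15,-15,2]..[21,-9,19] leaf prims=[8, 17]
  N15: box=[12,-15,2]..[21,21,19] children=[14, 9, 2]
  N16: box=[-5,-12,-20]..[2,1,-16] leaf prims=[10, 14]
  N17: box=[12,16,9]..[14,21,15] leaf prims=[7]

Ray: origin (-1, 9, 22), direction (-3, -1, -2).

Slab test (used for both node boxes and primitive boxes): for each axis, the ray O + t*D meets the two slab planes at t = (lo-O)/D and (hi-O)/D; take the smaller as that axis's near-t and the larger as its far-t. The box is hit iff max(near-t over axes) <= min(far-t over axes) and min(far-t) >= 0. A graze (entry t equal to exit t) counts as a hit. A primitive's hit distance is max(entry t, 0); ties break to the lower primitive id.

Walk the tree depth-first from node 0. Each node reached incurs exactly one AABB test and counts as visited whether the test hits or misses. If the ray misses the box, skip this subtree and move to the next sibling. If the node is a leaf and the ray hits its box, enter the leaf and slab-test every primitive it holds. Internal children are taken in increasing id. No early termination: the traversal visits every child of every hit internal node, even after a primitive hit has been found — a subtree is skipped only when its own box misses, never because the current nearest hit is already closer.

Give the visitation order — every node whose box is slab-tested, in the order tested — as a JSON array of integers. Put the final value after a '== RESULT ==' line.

Trace the traversal:
N0 x:[-22/3,19/3] y:[-12,29] z:[3/2,21] -> hit [3/2,19/3], descend [1, 3, 13, 15]
  N1 x:[-4/3,16/3] y:[3,29] z:[9/2,21/2] -> hit [9/2,16/3], descend [5, 6, 10]
    N5 x:[2,4] y:[9,12] z:[8,21/2] -> miss, prune
    N6 x:[-4/3,-1] y:[23,29] z:[11/2,17/2] -> miss, prune
    N10 x:[2,16/3] y:[3,6] z:[9/2,17/2] -> hit [9/2,16/3] leaf, test {P2(miss), P4@t=9/2}
  N3 x:[-11/3,19/3] y:[-11,-1] z:[21/2,41/2] -> miss, prune
  N13 x:[-14/3,4/3] y:[8,22] z:[19/2,21] -> miss, prune
  N15 x:[-22/3,-13/3] y:[-12,24] z:[3/2,10] -> miss, prune

Summary -> nodes [0, 1, 5, 6, 10, 3, 13, 15]; box-tests=8; leaf-entries=1; first=P4

== RESULT ==
[0, 1, 5, 6, 10, 3, 13, 15]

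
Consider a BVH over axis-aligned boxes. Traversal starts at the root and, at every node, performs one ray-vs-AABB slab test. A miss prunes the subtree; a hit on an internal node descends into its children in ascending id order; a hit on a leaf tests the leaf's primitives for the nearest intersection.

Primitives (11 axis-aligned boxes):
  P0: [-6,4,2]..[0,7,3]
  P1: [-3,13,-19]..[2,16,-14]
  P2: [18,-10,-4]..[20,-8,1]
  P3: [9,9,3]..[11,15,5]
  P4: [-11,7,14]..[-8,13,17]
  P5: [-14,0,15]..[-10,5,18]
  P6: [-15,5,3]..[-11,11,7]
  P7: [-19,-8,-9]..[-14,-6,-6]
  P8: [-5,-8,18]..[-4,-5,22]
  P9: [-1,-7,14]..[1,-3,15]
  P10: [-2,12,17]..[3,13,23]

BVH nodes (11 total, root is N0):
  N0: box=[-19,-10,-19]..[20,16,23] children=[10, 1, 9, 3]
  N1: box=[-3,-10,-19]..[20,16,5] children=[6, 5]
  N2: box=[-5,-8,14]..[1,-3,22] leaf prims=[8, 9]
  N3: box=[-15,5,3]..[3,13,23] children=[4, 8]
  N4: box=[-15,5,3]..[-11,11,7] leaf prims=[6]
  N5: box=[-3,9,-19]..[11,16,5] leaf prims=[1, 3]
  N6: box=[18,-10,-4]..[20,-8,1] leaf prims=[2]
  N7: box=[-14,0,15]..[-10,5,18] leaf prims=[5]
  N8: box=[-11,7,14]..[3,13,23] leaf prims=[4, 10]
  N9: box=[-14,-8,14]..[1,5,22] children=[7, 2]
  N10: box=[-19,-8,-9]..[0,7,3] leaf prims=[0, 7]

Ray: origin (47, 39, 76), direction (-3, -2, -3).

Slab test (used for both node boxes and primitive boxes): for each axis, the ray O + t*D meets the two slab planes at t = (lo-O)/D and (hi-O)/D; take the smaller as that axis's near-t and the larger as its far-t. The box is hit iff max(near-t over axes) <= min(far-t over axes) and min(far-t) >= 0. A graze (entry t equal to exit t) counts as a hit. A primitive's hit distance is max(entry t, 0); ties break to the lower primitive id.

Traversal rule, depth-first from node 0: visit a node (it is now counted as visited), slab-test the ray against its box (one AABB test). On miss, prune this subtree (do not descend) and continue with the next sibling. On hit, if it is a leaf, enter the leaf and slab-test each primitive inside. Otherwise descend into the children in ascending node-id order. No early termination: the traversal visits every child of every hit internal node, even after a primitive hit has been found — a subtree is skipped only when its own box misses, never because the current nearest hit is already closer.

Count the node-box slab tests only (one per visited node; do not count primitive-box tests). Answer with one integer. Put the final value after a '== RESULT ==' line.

Walk:
N0 x:[9,22] y:[23/2,49/2] z:[53/3,95/3] -> hit [53/3,22], descend [1, 3, 9, 10]
  N1 x:[9,50/3] y:[23/2,49/2] z:[71/3,95/3] -> miss, prune
  N3 x:[44/3,62/3] y:[13,17] z:[53/3,73/3] -> miss, prune
  N9 x:[46/3,61/3] y:[17,47/2] z:[18,62/3] -> hit [18,61/3], descend [2, 7]
    N2 x:[46/3,52/3] y:[21,47/2] z:[18,62/3] -> miss, prune
    N7 x:[19,61/3] y:[17,39/2] z:[58/3,61/3] -> hit [58/3,39/2] leaf, test {P5@t=58/3}
  N10 x:[47/3,22] y:[16,47/2] z:[73/3,85/3] -> miss, prune

order=[0, 1, 3, 9, 2, 7, 10]  |boxes|=7  |leaves|=1  hit=P5

== RESULT ==
7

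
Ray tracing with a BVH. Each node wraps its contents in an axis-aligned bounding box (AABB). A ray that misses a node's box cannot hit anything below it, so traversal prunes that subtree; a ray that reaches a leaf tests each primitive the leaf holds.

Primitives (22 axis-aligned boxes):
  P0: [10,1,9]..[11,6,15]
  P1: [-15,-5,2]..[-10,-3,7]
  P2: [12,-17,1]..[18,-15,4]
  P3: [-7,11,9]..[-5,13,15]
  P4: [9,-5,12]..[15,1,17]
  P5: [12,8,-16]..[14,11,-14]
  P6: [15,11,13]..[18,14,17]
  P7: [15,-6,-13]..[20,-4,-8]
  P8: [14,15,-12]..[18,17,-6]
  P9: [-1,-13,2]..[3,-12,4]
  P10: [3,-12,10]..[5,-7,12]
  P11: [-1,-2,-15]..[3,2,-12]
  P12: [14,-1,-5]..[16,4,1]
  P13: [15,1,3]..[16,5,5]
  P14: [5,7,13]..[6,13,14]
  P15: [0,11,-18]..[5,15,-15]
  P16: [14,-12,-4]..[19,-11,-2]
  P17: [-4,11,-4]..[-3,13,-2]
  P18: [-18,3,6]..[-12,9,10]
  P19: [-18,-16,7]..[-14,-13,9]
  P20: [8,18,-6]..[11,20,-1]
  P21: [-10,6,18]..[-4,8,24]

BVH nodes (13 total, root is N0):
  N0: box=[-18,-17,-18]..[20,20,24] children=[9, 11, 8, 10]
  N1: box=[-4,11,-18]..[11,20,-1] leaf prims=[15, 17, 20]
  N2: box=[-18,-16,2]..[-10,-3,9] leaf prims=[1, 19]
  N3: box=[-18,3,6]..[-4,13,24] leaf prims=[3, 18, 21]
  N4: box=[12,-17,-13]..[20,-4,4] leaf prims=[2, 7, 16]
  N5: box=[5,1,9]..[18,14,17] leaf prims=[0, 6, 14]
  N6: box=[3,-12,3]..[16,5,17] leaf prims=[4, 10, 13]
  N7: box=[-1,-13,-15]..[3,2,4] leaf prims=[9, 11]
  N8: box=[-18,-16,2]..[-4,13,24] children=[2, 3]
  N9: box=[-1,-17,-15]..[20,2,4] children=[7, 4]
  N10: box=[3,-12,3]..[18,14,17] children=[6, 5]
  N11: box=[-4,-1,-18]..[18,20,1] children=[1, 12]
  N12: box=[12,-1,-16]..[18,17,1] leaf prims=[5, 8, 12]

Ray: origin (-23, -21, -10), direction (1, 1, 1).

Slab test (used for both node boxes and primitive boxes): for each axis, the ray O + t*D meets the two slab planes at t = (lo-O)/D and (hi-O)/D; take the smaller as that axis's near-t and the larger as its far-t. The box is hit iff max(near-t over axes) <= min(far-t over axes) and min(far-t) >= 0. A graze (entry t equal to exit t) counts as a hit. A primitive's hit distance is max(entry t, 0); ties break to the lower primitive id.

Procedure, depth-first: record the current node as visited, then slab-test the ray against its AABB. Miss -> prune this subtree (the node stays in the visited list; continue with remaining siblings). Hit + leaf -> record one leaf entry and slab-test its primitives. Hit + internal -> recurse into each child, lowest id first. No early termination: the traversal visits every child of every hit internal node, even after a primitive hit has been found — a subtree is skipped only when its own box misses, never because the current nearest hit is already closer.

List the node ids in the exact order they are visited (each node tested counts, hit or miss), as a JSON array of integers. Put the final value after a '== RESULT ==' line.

Traverse from the root:
N0 x:[5,43] y:[4,41] z:[-8,34] -> hit [5,34], descend [8, 9, 10, 11]
  N8 x:[5,19] y:[5,34] z:[12,34] -> hit [12,19], descend [2, 3]
    N2 x:[5,13] y:[5,18] z:[12,19] -> hit [12,13] leaf, test {P1(miss), P19(miss)}
    N3 x:[5,19] y:[24,34] z:[16,34] -> miss, prune
  N9 x:[22,43] y:[4,23] z:[-5,14] -> miss, prune
  N10 x:[26,41] y:[9,35] z:[13,27] -> hit [26,27], descend [5, 6]
    N5 x:[28,41] y:[22,35] z:[19,27] -> miss, prune
    N6 x:[26,39] y:[9,26] z:[13,27] -> hit [26,26] leaf, test {P4(miss), P10(miss), P13(miss)}
  N11 x:[19,41] y:[20,41] z:[-8,11] -> miss, prune

9 AABB tests over nodes [0, 8, 2, 3, 9, 10, 5, 6, 11]; 2 leaves entered; closest miss.

== RESULT ==
[0, 8, 2, 3, 9, 10, 5, 6, 11]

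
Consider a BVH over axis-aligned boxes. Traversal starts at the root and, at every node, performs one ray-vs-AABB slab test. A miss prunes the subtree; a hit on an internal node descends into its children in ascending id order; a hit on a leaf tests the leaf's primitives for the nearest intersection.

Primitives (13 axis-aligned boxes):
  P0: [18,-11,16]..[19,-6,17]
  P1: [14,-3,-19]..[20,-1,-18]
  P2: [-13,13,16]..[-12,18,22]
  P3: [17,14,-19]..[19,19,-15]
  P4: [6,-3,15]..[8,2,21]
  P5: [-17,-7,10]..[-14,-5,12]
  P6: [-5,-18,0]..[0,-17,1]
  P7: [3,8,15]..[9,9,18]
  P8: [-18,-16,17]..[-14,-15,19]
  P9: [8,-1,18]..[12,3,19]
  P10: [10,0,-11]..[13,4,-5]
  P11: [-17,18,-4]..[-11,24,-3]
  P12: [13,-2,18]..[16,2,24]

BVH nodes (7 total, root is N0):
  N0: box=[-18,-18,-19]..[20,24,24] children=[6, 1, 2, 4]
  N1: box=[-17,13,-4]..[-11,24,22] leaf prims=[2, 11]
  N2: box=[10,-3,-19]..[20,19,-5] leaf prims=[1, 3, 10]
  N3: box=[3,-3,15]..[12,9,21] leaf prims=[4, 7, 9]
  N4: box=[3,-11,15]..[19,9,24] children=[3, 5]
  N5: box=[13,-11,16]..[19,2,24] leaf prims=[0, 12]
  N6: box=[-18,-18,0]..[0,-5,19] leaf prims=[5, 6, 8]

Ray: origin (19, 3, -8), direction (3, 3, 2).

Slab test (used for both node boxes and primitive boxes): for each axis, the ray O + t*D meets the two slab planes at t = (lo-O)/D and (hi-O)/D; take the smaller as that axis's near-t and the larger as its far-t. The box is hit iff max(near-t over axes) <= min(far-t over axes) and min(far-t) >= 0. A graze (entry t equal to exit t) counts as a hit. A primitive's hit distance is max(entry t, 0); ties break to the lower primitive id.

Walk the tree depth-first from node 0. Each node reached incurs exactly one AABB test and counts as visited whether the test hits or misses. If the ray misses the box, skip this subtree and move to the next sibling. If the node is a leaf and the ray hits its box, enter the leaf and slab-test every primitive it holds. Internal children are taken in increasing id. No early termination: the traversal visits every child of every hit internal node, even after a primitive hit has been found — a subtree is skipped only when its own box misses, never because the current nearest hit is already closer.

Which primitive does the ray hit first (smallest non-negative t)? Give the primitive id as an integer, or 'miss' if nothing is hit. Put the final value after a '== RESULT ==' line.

Walk:
N0 x:[-37/3,1/3] y:[-7,7] z:[-11/2,16] -> hit [-11/2,1/3], descend [1, 2, 4, 6]
  N1 x:[-12,-10] y:[10/3,7] z:[2,15] -> miss, prune
  N2 x:[-3,1/3] y:[-2,16/3] z:[-11/2,3/2] -> hit [-2,1/3] leaf, test {P1(miss), P3(miss), P10(miss)}
  N4 x:[-16/3,0] y:[-14/3,2] z:[23/2,16] -> miss, prune
  N6 x:[-37/3,-19/3] y:[-7,-8/3] z:[4,27/2] -> miss, prune

5 AABB tests over nodes [0, 1, 2, 4, 6]; 1 leaf entered; closest miss.

== RESULT ==
miss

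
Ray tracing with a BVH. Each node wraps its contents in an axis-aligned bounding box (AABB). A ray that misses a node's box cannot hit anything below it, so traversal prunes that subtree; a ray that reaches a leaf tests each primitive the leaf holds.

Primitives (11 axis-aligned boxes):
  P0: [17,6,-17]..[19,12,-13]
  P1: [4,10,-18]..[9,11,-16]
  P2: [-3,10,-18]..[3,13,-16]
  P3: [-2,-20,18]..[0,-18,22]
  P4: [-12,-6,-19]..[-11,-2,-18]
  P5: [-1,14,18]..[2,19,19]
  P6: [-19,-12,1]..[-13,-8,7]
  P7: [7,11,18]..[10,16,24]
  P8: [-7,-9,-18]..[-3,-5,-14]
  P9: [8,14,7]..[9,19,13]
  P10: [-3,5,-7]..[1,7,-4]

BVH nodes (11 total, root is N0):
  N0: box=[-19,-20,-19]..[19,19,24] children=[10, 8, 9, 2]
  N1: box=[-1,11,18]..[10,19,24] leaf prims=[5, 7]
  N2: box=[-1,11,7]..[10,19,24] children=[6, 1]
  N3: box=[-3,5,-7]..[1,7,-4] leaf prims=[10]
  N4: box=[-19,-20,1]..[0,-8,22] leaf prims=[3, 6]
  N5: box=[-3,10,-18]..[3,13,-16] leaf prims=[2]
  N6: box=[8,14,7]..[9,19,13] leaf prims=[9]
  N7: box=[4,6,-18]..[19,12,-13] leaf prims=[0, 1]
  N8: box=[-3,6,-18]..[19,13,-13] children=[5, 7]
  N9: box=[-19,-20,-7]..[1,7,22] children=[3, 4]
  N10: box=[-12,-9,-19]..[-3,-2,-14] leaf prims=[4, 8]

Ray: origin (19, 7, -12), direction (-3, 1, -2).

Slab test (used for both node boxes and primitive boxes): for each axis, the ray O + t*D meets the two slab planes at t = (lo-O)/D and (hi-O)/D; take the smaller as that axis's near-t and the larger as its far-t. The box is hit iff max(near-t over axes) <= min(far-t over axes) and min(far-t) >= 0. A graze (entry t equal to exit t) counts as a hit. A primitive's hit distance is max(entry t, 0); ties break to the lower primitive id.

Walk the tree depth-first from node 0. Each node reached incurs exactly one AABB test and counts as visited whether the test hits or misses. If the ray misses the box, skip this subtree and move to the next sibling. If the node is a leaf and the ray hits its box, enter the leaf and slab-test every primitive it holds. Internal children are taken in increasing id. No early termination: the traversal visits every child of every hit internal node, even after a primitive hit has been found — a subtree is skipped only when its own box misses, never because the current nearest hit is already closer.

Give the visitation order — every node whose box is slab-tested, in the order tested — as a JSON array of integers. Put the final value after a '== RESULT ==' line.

Walk:
N0 x:[0,38/3] y:[-27,12] z:[-18,7/2] -> hit [0,7/2], descend [2, 8, 9, 10]
  N2 x:[3,20/3] y:[4,12] z:[-18,-19/2] -> miss, prune
  N8 x:[0,22/3] y:[-1,6] z:[1/2,3] -> hit [1/2,3], descend [5, 7]
    N5 x:[16/3,22/3] y:[3,6] z:[2,3] -> miss, prune
    N7 x:[0,5] y:[-1,5] z:[1/2,3] -> hit [1/2,3] leaf, test {P0@t=1/2, P1(miss)}
  N9 x:[6,38/3] y:[-27,0] z:[-17,-5/2] -> miss, prune
  N10 x:[22/3,31/3] y:[-16,-9] z:[1,7/2] -> miss, prune

order=[0, 2, 8, 5, 7, 9, 10]  |boxes|=7  |leaves|=1  hit=P0

== RESULT ==
[0, 2, 8, 5, 7, 9, 10]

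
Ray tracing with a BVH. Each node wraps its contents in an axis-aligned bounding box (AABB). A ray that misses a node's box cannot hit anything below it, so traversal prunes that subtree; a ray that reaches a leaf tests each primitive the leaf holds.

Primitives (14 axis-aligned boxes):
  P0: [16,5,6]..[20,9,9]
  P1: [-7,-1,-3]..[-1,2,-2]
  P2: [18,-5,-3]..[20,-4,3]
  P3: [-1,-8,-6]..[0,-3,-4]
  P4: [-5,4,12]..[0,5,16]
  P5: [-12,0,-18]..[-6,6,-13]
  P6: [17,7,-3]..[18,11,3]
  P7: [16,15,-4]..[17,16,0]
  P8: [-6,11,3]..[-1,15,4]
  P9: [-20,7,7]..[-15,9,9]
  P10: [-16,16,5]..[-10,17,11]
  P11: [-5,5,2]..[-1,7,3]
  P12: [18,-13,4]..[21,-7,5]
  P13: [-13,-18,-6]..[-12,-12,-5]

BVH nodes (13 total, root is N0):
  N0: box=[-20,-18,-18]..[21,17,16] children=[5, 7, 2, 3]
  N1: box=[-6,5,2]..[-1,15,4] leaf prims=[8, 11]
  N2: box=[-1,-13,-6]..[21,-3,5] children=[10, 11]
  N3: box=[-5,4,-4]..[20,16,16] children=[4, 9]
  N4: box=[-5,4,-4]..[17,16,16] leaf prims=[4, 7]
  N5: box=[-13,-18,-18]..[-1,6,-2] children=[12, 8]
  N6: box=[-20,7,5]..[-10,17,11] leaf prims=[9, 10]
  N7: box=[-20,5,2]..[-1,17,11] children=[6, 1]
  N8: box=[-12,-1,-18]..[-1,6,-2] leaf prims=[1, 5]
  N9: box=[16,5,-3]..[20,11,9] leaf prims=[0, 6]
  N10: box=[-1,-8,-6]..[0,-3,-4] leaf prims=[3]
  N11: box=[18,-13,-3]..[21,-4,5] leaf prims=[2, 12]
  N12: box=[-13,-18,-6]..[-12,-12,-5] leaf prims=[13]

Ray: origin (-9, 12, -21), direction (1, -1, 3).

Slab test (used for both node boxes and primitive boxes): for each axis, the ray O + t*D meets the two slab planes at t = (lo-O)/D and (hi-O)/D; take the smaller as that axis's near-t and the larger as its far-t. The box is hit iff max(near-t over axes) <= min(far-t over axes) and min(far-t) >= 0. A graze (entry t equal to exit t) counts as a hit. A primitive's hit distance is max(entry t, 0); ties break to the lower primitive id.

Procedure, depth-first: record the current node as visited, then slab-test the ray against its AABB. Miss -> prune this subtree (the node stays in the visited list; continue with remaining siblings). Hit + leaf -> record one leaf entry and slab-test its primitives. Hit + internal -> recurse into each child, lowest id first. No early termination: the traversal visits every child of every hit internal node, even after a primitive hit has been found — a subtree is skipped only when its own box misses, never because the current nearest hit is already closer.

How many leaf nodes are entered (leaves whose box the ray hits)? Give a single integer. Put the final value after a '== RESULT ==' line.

Traverse from the root:
N0 x:[-11,30] y:[-5,30] z:[1,37/3] -> hit [1,37/3], descend [2, 3, 5, 7]
  N2 x:[8,30] y:[15,25] z:[5,26/3] -> miss, prune
  N3 x:[4,29] y:[-4,8] z:[17/3,37/3] -> hit [17/3,8], descend [4, 9]
    N4 x:[4,26] y:[-4,8] z:[17/3,37/3] -> hit [17/3,8] leaf, test {P4(miss), P7(miss)}
    N9 x:[25,29] y:[1,7] z:[6,10] -> miss, prune
  N5 x:[-4,8] y:[6,30] z:[1,19/3] -> hit [6,19/3], descend [8, 12]
    N8 x:[-3,8] y:[6,13] z:[1,19/3] -> hit [6,19/3] leaf, test {P1(miss), P5(miss)}
    N12 x:[-4,-3] y:[24,30] z:[5,16/3] -> miss, prune
  N7 x:[-11,8] y:[-5,7] z:[23/3,32/3] -> miss, prune

Summary -> nodes [0, 2, 3, 4, 9, 5, 8, 12, 7]; box-tests=9; leaf-entries=2; first=miss

== RESULT ==
2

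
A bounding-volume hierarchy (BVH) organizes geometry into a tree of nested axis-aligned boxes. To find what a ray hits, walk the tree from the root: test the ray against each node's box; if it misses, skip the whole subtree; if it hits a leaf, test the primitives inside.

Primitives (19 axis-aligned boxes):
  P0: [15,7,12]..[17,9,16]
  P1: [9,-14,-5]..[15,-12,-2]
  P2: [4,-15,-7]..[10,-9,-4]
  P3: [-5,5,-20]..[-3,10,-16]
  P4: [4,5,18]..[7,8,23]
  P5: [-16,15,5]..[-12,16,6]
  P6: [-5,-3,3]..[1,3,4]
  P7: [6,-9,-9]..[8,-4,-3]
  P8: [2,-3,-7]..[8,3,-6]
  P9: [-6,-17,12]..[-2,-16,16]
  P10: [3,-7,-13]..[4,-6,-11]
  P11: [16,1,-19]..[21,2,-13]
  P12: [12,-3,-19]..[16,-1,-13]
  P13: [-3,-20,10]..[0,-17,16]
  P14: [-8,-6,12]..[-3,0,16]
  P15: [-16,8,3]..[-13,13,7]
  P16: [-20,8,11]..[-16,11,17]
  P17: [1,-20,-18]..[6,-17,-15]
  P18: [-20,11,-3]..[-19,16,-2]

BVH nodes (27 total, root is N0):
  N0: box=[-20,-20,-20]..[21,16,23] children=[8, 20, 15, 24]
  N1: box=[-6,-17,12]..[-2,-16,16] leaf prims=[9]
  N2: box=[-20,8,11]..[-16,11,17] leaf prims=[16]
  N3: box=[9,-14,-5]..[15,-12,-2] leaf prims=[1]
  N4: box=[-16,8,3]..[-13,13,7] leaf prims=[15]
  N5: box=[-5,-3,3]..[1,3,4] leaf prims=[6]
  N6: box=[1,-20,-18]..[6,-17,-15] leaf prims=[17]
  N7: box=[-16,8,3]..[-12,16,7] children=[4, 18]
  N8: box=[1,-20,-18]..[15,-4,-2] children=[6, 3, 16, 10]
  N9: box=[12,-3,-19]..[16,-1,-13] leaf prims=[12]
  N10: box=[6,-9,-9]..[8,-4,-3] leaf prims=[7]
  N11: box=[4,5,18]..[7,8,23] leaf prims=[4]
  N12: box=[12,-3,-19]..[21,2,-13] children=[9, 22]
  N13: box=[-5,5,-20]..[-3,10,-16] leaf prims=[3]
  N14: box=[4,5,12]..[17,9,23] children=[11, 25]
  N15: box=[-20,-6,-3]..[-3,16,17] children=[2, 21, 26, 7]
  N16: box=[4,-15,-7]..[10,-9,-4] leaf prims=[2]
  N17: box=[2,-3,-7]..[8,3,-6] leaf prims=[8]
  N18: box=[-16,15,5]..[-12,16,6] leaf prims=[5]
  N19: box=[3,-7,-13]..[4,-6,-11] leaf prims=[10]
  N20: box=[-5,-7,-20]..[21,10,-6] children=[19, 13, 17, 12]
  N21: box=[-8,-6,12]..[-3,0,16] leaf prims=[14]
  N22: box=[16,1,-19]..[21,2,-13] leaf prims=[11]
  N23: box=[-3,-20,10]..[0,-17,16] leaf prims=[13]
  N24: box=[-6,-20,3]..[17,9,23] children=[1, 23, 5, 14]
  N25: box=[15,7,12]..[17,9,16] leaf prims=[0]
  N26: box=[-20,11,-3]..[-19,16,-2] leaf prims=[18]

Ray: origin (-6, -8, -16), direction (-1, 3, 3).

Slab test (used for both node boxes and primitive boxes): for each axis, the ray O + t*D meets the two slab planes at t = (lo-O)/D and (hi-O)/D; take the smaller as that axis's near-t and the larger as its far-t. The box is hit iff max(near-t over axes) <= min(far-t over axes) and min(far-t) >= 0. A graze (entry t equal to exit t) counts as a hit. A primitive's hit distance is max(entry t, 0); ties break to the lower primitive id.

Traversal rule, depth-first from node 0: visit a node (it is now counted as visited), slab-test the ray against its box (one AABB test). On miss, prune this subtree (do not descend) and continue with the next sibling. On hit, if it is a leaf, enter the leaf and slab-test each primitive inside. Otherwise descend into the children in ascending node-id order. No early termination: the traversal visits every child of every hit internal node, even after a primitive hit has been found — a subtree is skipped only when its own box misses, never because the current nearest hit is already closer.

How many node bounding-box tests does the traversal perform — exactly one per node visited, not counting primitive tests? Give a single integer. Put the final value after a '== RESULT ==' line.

Trace the traversal:
N0 x:[-27,14] y:[-4,8] z:[-4/3,13] -> hit [-4/3,8], descend [8, 15, 20, 24]
  N8 x:[-21,-7] y:[-4,4/3] z:[-2/3,14/3] -> miss, prune
  N15 x:[-3,14] y:[2/3,8] z:[13/3,11] -> hit [13/3,8], descend [2, 7, 21, 26]
    N2 x:[10,14] y:[16/3,19/3] z:[9,11] -> miss, prune
    N7 x:[6,10] y:[16/3,8] z:[19/3,23/3] -> hit [19/3,23/3], descend [4, 18]
      N4 x:[7,10] y:[16/3,7] z:[19/3,23/3] -> hit [7,7] leaf, test {P15@t=7}
      N18 x:[6,10] y:[23/3,8] z:[7,22/3] -> miss, prune
    N21 x:[-3,2] y:[2/3,8/3] z:[28/3,32/3] -> miss, prune
    N26 x:[13,14] y:[19/3,8] z:[13/3,14/3] -> miss, prune
  N20 x:[-27,-1] y:[1/3,6] z:[-4/3,10/3] -> miss, prune
  N24 x:[-23,0] y:[-4,17/3] z:[19/3,13] -> miss, prune

order=[0, 8, 15, 2, 7, 4, 18, 21, 26, 20, 24]  |boxes|=11  |leaves|=1  hit=P15

== RESULT ==
11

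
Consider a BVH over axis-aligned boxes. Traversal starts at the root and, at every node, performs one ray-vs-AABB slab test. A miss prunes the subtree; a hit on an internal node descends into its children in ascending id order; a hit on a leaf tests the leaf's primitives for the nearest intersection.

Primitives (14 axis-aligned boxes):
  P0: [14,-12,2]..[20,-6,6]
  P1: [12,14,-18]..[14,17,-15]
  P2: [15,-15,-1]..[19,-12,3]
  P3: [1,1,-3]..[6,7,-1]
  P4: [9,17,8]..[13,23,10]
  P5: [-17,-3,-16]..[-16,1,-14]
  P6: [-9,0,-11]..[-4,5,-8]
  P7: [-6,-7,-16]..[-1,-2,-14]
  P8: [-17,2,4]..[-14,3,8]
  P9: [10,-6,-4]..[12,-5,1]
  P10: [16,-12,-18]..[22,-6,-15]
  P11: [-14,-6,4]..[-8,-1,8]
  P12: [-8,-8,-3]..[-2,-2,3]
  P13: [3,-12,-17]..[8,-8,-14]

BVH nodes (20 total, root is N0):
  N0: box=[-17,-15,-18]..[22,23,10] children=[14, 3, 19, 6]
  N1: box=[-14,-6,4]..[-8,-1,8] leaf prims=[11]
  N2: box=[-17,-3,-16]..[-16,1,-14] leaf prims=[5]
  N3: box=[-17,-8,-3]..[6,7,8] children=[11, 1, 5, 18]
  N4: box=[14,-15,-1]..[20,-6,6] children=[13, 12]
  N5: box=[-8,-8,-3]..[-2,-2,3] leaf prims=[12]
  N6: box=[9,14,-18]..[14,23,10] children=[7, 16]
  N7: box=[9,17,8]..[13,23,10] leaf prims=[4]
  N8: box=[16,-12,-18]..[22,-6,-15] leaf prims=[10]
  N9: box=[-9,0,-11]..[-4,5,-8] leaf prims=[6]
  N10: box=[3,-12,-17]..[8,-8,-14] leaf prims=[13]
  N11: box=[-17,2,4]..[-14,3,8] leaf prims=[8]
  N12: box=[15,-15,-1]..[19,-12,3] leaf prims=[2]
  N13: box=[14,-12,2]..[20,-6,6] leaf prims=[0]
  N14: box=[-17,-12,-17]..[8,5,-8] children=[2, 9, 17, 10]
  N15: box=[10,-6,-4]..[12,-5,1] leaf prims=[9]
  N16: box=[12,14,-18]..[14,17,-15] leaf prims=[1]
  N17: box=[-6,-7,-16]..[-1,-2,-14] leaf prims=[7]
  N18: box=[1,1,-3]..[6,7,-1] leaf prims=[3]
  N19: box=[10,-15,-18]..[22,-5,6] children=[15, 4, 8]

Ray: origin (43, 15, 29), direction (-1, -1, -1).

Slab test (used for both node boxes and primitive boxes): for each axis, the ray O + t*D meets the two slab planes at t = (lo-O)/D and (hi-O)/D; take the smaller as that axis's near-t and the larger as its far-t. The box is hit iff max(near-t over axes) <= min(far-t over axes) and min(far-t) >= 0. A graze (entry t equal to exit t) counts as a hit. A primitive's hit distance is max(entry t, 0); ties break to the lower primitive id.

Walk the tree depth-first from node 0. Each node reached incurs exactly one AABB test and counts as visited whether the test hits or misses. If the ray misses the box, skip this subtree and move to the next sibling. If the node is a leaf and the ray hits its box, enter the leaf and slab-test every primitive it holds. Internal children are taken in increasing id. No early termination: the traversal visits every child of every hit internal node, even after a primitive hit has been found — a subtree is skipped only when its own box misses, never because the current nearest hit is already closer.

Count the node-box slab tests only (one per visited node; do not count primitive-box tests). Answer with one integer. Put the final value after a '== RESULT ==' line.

Trace the traversal:
N0 x:[21,60] y:[-8,30] z:[19,47] -> hit [21,30], descend [3, 6, 14, 19]
  N3 x:[37,60] y:[8,23] z:[21,32] -> miss, prune
  N6 x:[29,34] y:[-8,1] z:[19,47] -> miss, prune
  N14 x:[35,60] y:[10,27] z:[37,46] -> miss, prune
  N19 x:[21,33] y:[20,30] z:[23,47] -> hit [23,30], descend [4, 8, 15]
    N4 x:[23,29] y:[21,30] z:[23,30] -> hit [23,29], descend [12, 13]
      N12 x:[24,28] y:[27,30] z:[26,30] -> hit [27,28] leaf, test {P2@t=27}
      N13 x:[23,29] y:[21,27] z:[23,27] -> hit [23,27] leaf, test {P0@t=23}
    N8 x:[21,27] y:[21,27] z:[44,47] -> miss, prune
    N15 x:[31,33] y:[20,21] z:[28,33] -> miss, prune

Summary -> nodes [0, 3, 6, 14, 19, 4, 12, 13, 8, 15]; box-tests=10; leaf-entries=2; first=P0

== RESULT ==
10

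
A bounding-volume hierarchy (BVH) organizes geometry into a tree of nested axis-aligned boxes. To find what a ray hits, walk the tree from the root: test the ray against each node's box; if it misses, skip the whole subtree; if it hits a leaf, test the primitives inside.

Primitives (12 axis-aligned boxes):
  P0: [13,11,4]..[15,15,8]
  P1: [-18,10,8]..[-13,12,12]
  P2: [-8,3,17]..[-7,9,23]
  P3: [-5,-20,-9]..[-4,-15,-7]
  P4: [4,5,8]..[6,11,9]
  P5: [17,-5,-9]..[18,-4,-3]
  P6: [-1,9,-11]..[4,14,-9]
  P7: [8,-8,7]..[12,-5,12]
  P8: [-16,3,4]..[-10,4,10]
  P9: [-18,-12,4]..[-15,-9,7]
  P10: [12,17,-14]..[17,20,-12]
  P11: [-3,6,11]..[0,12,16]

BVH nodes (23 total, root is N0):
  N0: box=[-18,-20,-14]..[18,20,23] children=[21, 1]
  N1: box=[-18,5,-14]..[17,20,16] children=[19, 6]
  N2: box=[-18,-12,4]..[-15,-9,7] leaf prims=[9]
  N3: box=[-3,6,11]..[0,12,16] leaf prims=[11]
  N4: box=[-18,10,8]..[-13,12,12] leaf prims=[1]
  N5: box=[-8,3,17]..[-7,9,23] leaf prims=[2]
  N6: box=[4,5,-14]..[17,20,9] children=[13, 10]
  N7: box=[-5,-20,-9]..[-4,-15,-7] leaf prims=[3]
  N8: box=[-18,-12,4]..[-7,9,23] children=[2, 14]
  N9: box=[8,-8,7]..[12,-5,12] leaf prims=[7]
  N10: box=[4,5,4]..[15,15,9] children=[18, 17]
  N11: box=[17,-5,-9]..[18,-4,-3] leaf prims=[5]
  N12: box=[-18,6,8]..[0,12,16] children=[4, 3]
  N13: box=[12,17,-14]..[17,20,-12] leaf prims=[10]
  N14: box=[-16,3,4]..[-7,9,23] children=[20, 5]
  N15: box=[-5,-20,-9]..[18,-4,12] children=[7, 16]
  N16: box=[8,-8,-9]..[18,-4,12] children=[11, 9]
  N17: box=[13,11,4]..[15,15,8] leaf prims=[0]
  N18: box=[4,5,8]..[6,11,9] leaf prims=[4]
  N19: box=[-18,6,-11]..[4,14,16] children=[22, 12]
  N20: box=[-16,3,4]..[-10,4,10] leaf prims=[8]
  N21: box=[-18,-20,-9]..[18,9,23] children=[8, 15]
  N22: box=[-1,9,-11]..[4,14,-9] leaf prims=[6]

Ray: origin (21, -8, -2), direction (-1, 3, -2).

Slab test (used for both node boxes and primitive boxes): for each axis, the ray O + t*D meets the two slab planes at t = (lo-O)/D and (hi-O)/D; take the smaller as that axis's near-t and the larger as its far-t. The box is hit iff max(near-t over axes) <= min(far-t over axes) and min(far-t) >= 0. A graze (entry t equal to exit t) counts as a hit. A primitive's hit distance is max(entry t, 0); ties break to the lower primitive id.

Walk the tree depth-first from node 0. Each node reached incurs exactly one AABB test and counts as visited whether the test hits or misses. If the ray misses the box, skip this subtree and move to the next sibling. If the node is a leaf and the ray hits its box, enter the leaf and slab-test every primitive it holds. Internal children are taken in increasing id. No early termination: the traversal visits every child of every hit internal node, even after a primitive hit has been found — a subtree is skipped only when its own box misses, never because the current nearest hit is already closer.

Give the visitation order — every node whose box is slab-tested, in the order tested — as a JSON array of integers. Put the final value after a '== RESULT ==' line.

Traverse from the root:
N0 x:[3,39] y:[-4,28/3] z:[-25/2,6] -> hit [3,6], descend [1, 21]
  N1 x:[4,39] y:[13/3,28/3] z:[-9,6] -> hit [13/3,6], descend [6, 19]
    N6 x:[4,17] y:[13/3,28/3] z:[-11/2,6] -> hit [13/3,6], descend [10, 13]
      N10 x:[6,17] y:[13/3,23/3] z:[-11/2,-3] -> miss, prune
      N13 x:[4,9] y:[25/3,28/3] z:[5,6] -> miss, prune
    N19 x:[17,39] y:[14/3,22/3] z:[-9,9/2] -> miss, prune
  N21 x:[3,39] y:[-4,17/3] z:[-25/2,7/2] -> hit [3,7/2], descend [8, 15]
    N8 x:[28,39] y:[-4/3,17/3] z:[-25/2,-3] -> miss, prune
    N15 x:[3,26] y:[-4,4/3] z:[-7,7/2] -> miss, prune

Summary -> nodes [0, 1, 6, 10, 13, 19, 21, 8, 15]; box-tests=9; leaf-entries=0; first=miss

== RESULT ==
[0, 1, 6, 10, 13, 19, 21, 8, 15]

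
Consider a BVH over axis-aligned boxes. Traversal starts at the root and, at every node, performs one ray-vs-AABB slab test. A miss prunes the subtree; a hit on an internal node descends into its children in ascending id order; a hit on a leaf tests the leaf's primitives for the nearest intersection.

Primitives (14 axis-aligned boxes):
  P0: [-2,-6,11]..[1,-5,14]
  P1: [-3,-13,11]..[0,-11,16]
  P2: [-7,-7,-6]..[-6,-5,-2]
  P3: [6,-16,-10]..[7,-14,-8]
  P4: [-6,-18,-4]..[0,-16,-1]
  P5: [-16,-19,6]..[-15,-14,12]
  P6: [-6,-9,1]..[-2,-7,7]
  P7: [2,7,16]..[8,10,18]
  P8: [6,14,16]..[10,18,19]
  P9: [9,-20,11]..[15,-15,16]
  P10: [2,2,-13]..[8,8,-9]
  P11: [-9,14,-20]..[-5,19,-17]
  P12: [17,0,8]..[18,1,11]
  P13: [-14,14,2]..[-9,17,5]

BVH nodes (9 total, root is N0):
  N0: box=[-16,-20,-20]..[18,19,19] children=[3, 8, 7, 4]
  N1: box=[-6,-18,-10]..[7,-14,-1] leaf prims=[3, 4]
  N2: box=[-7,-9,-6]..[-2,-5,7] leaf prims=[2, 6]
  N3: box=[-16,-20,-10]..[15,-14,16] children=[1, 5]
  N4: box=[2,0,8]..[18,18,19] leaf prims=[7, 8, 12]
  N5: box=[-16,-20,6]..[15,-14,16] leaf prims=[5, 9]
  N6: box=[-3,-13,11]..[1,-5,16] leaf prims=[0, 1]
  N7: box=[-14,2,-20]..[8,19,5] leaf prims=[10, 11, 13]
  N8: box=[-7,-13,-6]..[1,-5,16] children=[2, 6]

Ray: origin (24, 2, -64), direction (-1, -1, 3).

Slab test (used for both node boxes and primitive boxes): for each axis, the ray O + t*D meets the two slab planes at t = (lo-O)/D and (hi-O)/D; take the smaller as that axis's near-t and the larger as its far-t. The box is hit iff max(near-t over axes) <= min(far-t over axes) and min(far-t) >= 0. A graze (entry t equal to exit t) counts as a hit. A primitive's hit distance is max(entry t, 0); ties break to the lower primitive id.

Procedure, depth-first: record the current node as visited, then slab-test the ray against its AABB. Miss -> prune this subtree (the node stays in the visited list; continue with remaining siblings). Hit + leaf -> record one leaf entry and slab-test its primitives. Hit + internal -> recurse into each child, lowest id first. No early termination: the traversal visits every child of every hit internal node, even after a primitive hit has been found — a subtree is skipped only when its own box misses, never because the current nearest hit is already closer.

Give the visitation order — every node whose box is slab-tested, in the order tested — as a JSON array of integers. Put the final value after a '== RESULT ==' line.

Walk:
N0 x:[6,40] y:[-17,22] z:[44/3,83/3] -> hit [44/3,22], descend [3, 4, 7, 8]
  N3 x:[9,40] y:[16,22] z:[18,80/3] -> hit [18,22], descend [1, 5]
    N1 x:[17,30] y:[16,20] z:[18,21] -> hit [18,20] leaf, test {P3@t=18, P4(miss)}
    N5 x:[9,40] y:[16,22] z:[70/3,80/3] -> miss, prune
  N4 x:[6,22] y:[-16,2] z:[24,83/3] -> miss, prune
  N7 x:[16,38] y:[-17,0] z:[44/3,23] -> miss, prune
  N8 x:[23,31] y:[7,15] z:[58/3,80/3] -> miss, prune

Visited [0, 3, 1, 5, 4, 7, 8]. Tests: 7 box, 1 leaf. Nearest: P3.

== RESULT ==
[0, 3, 1, 5, 4, 7, 8]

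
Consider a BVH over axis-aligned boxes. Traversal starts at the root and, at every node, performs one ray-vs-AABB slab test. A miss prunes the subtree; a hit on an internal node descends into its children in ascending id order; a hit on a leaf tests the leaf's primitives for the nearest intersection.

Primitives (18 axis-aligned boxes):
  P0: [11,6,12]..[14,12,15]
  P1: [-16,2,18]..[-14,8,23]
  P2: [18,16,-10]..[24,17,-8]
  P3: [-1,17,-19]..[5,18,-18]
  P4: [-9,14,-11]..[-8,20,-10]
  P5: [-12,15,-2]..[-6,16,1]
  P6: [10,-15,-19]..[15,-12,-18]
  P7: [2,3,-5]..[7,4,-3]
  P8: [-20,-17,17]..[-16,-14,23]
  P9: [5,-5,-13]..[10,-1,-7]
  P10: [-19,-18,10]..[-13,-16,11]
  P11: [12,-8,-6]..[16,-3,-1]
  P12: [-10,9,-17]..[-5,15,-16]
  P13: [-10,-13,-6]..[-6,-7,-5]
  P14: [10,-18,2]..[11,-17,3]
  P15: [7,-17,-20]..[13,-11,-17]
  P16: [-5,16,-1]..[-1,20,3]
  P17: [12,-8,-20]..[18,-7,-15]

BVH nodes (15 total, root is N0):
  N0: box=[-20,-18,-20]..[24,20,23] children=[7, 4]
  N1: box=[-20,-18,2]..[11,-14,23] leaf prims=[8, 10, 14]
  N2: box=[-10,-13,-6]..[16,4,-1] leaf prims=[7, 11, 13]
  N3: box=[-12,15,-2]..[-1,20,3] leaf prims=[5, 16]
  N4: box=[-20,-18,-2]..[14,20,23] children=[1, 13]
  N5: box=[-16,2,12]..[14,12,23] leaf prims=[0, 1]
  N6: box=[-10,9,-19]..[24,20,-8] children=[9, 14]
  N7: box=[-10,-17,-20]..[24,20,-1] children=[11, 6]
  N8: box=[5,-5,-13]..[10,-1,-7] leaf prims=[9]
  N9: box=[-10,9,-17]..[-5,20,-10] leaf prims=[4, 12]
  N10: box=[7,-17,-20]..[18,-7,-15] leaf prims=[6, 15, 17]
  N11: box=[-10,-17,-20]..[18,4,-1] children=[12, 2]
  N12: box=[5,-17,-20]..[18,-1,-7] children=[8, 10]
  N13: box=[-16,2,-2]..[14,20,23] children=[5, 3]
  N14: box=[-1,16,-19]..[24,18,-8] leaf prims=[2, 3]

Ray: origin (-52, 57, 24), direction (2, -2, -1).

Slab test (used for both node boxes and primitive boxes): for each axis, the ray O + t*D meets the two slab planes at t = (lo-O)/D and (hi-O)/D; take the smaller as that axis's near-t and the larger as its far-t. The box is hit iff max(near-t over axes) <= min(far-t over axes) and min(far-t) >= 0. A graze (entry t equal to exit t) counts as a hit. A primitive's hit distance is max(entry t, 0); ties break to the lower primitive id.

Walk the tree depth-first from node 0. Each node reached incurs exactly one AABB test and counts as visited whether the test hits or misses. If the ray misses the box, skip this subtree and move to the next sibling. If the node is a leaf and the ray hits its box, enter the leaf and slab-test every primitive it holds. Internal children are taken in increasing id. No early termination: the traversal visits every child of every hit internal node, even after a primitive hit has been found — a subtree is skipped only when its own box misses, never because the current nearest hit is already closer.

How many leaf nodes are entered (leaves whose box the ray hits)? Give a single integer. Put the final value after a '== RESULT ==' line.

Trace the traversal:
N0 x:[16,38] y:[37/2,75/2] z:[1,44] -> hit [37/2,75/2], descend [4, 7]
  N4 x:[16,33] y:[37/2,75/2] z:[1,26] -> hit [37/2,26], descend [1, 13]
    N1 x:[16,63/2] y:[71/2,75/2] z:[1,22] -> miss, prune
    N13 x:[18,33] y:[37/2,55/2] z:[1,26] -> hit [37/2,26], descend [3, 5]
      N3 x:[20,51/2] y:[37/2,21] z:[21,26] -> hit [21,21] leaf, test {P5(miss), P16(miss)}
      N5 x:[18,33] y:[45/2,55/2] z:[1,12] -> miss, prune
  N7 x:[21,38] y:[37/2,37] z:[25,44] -> hit [25,37], descend [6, 11]
    N6 x:[21,38] y:[37/2,24] z:[32,43] -> miss, prune
    N11 x:[21,35] y:[53/2,37] z:[25,44] -> hit [53/2,35], descend [2, 12]
      N2 x:[21,34] y:[53/2,35] z:[25,30] -> hit [53/2,30] leaf, test {P7@t=27, P11(miss), P13(miss)}
      N12 x:[57/2,35] y:[29,37] z:[31,44] -> hit [31,35], descend [8, 10]
        N8 x:[57/2,31] y:[29,31] z:[31,37] -> hit [31,31] leaf, test {P9@t=31}
        N10 x:[59/2,35] y:[32,37] z:[39,44] -> miss, prune

Visited [0, 4, 1, 13, 3, 5, 7, 6, 11, 2, 12, 8, 10]. Tests: 13 box, 3 leaf. Nearest: P7.

== RESULT ==
3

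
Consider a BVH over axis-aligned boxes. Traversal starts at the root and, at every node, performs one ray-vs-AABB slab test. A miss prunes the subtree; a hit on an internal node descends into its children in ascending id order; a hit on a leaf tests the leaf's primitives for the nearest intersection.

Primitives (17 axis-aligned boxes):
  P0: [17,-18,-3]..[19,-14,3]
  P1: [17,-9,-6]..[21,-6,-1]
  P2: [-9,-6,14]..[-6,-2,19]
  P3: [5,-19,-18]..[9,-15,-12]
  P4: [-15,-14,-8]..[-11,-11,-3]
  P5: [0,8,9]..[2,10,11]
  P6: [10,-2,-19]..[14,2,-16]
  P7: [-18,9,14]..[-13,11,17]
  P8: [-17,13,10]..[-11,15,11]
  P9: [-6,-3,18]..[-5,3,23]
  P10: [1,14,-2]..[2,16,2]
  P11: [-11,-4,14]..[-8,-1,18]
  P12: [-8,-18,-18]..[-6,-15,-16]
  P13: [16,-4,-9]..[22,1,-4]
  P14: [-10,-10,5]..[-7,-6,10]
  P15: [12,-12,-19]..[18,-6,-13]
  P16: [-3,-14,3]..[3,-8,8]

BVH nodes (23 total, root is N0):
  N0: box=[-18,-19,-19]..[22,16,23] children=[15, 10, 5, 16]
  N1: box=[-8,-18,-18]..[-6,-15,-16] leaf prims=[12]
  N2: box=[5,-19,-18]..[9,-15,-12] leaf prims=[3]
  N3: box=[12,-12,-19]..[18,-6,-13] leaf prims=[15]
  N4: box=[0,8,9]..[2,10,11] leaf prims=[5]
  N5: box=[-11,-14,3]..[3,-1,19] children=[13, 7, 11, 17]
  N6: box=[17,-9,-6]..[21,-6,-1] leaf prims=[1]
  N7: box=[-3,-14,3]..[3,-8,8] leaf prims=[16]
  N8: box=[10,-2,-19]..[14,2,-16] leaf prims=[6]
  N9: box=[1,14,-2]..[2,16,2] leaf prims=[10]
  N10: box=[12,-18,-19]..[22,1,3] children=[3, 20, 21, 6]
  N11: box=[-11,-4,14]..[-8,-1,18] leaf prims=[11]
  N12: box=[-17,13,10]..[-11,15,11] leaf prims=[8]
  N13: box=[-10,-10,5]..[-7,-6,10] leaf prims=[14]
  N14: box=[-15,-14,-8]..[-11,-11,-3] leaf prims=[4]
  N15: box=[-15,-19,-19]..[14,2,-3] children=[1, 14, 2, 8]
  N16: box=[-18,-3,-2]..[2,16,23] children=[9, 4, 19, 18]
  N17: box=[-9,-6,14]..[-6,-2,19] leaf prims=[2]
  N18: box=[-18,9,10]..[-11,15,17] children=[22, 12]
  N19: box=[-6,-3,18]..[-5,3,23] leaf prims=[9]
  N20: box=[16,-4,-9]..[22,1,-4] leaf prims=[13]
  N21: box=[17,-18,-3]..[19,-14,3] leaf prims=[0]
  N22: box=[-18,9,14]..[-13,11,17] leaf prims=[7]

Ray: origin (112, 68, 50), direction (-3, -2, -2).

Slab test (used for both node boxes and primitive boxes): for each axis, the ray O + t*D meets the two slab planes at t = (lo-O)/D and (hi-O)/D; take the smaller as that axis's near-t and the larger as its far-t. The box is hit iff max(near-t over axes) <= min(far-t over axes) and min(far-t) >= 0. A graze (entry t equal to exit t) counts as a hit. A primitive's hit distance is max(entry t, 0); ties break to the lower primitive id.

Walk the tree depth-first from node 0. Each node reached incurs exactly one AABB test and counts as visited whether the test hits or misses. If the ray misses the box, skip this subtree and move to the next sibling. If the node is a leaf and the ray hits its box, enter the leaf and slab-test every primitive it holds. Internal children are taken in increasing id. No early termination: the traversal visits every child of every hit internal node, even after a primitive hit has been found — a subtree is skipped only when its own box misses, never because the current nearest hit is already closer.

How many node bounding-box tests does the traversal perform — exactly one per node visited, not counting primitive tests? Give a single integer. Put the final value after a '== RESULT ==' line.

Trace the traversal:
N0 x:[30,130/3] y:[26,87/2] z:[27/2,69/2] -> hit [30,69/2], descend [5, 10, 15, 16]
  N5 x:[109/3,41] y:[69/2,41] z:[31/2,47/2] -> miss, prune
  N10 x:[30,100/3] y:[67/2,43] z:[47/2,69/2] -> miss, prune
  N15 x:[98/3,127/3] y:[33,87/2] z:[53/2,69/2] -> hit [33,69/2], descend [1, 2, 8, 14]
    N1 x:[118/3,40] y:[83/2,43] z:[33,34] -> miss, prune
    N2 x:[103/3,107/3] y:[83/2,87/2] z:[31,34] -> miss, prune
    N8 x:[98/3,34] y:[33,35] z:[33,69/2] -> hit [33,34] leaf, test {P6@t=33}
    N14 x:[41,127/3] y:[79/2,41] z:[53/2,29] -> miss, prune
  N16 x:[110/3,130/3] y:[26,71/2] z:[27/2,26] -> miss, prune

Summary -> nodes [0, 5, 10, 15, 1, 2, 8, 14, 16]; box-tests=9; leaf-entries=1; first=P6

== RESULT ==
9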